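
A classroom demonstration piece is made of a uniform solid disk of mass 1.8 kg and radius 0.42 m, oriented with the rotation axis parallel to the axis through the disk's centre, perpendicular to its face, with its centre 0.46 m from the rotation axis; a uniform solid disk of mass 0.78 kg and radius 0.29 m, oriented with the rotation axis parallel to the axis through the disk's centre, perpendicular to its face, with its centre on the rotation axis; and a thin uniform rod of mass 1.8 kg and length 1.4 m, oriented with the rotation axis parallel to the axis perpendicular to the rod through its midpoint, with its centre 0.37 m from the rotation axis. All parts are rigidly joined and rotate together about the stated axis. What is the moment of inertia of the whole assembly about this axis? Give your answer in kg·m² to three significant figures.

Solid disk: I_cm = (1/2)MR² = (1/2)(1.8)(0.42)² = 0.15876 kg·m²; centre at d = 0.46 m, so I = I_cm + Md² gives I = 0.15876 + (1.8)(0.46)² = 0.53964 kg·m².
Solid disk: I_cm = (1/2)MR² = (1/2)(0.78)(0.29)² = 0.032799 kg·m²; axis through the centre, so I = 0.032799 kg·m².
Thin rod: I_cm = (1/12)ML² = (1/12)(1.8)(1.4)² = 0.294 kg·m²; centre at d = 0.37 m, so I = I_cm + Md² gives I = 0.294 + (1.8)(0.37)² = 0.54042 kg·m².
Total I = 0.53964 + 0.032799 + 0.54042 = 1.1129 kg·m².

1.11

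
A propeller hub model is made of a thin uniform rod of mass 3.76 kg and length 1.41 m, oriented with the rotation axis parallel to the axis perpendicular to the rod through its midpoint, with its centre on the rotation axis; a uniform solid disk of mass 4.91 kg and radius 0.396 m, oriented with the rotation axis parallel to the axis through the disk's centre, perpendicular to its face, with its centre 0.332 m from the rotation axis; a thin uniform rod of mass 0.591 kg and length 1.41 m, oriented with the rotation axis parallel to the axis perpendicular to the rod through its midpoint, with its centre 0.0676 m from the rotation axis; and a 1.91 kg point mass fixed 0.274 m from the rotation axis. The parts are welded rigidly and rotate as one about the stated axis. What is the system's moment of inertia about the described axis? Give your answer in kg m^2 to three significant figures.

1.79

Thin rod: I_cm = (1/12)ML² = (1/12)(3.76)(1.41)² = 0.62294 kg m^2; axis through the centre, so I = 0.62294 kg m^2.
Solid disk: I_cm = (1/2)MR² = (1/2)(4.91)(0.396)² = 0.38498 kg m^2; centre at d = 0.332 m, so I = I_cm + Md² gives I = 0.38498 + (4.91)(0.332)² = 0.92618 kg m^2.
Thin rod: I_cm = (1/12)ML² = (1/12)(0.591)(1.41)² = 0.097914 kg m^2; centre at d = 0.0676 m, so I = I_cm + Md² gives I = 0.097914 + (0.591)(0.0676)² = 0.10061 kg m^2.
Point mass: I_cm = 0; centre at d = 0.274 m, so I = I_cm + Md² gives I = 0 + (1.91)(0.274)² = 0.1434 kg m^2.
Total I = 0.62294 + 0.92618 + 0.10061 + 0.1434 = 1.7931 kg m^2.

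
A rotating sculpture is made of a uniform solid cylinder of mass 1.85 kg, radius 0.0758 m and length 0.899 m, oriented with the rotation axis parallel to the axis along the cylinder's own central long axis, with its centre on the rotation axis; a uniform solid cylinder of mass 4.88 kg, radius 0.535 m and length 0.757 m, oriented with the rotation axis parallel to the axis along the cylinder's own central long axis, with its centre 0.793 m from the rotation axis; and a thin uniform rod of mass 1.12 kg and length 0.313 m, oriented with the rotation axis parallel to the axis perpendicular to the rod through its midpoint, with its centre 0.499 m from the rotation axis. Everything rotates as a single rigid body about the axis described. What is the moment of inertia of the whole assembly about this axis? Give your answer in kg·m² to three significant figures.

Solid cylinder: I_cm = (1/2)MR² = (1/2)(1.85)(0.0758)² = 0.0053147 kg·m²; axis through the centre, so I = 0.0053147 kg·m².
Solid cylinder: I_cm = (1/2)MR² = (1/2)(4.88)(0.535)² = 0.69839 kg·m²; centre at d = 0.793 m, so the parallel axis theorem gives I = 0.69839 + (4.88)(0.793)² = 3.7672 kg·m².
Thin rod: I_cm = (1/12)ML² = (1/12)(1.12)(0.313)² = 0.0091438 kg·m²; centre at d = 0.499 m, so the parallel axis theorem gives I = 0.0091438 + (1.12)(0.499)² = 0.28802 kg·m².
Total I = 0.0053147 + 3.7672 + 0.28802 = 4.0605 kg·m².

4.06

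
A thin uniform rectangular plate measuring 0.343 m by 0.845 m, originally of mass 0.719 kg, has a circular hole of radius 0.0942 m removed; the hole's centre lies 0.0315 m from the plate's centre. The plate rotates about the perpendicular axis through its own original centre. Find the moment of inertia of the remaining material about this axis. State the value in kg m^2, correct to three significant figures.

Unpierced body about its centre: I₀ = (1/12)M(a²+b²) = (1/12)(0.719)[(0.343)² + (0.845)²] = 0.049831 kg m^2.
The removed disk has mass m = M·πr²/(ab) = (0.719)·π(0.0942)²/(0.343·0.845) = 0.069156 kg (same uniform areal density).
Its moment of inertia about the rotation axis (parallel-axis theorem): I_hole = (1/2)mr² + md² = (1/2)(0.069156)(0.0942)² + (0.069156)(0.0315)² = 0.00037545 kg m^2.
Treating the hole as negative mass, I = I₀ − I_hole = 0.049831 − 0.00037545 = 0.049456 kg m^2.

0.0495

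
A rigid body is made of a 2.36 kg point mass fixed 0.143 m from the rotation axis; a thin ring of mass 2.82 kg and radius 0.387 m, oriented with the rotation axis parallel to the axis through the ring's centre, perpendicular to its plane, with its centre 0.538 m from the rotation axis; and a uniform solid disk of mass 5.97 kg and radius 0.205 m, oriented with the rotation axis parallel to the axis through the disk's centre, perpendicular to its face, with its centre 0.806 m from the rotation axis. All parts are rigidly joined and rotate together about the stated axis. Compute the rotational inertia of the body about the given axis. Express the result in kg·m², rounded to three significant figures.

Point mass: I_cm = 0; centre at d = 0.143 m, so the parallel axis theorem gives I = 0 + (2.36)(0.143)² = 0.04826 kg·m².
Thin ring: I_cm = MR² = (2.82)(0.387)² = 0.42235 kg·m²; centre at d = 0.538 m, so the parallel axis theorem gives I = 0.42235 + (2.82)(0.538)² = 1.2386 kg·m².
Solid disk: I_cm = (1/2)MR² = (1/2)(5.97)(0.205)² = 0.12544 kg·m²; centre at d = 0.806 m, so the parallel axis theorem gives I = 0.12544 + (5.97)(0.806)² = 4.0038 kg·m².
Total I = 0.04826 + 1.2386 + 4.0038 = 5.2906 kg·m².

5.29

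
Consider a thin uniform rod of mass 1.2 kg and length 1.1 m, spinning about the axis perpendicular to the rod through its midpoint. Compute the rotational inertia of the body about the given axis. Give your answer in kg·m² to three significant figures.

I_cm = (1/12)ML² = (1/12)(1.2)(1.1)² = 0.121 kg·m²; axis through the centre, so I = 0.121 kg·m².

0.121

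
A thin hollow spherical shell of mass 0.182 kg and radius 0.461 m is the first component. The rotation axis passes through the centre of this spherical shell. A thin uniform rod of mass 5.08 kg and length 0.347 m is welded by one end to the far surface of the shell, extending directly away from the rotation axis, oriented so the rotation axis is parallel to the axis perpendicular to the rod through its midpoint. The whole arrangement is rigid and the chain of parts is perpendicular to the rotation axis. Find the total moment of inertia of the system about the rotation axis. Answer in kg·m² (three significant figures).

Spherical shell: I_cm = (2/3)MR² = (2/3)(0.182)(0.461)² = 0.025786 kg·m²; axis through the centre, so I = 0.025786 kg·m².
Thin rod: I_cm = (1/12)ML² = (1/12)(5.08)(0.347)² = 0.050973 kg·m²; centre at d = 0.461 + 0.1735 = 0.6345 m, so I = I_cm + Md² gives I = 0.050973 + (5.08)(0.6345)² = 2.0961 kg·m².
Total I = 0.025786 + 2.0961 = 2.1219 kg·m².

2.12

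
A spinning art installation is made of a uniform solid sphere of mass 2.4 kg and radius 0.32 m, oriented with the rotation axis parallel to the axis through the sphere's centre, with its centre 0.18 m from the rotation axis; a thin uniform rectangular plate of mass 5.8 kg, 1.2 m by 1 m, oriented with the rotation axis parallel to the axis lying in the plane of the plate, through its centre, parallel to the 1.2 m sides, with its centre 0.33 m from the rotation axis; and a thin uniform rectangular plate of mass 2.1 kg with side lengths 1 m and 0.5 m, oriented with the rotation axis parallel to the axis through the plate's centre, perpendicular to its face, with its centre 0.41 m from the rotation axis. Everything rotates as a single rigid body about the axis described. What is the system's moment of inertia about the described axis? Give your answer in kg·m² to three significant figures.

Solid sphere: I_cm = (2/5)MR² = (2/5)(2.4)(0.32)² = 0.098304 kg·m²; centre at d = 0.18 m, so I = I_cm + Md² gives I = 0.098304 + (2.4)(0.18)² = 0.17606 kg·m².
Rectangular plate: I_cm = (1/12)Mb² = (1/12)(5.8)(1)² = 0.48333 kg·m²; centre at d = 0.33 m, so I = I_cm + Md² gives I = 0.48333 + (5.8)(0.33)² = 1.115 kg·m².
Rectangular plate: I_cm = (1/12)M(a²+b²) = (1/12)(2.1)[(1)² + (0.5)²] = 0.21875 kg·m²; centre at d = 0.41 m, so I = I_cm + Md² gives I = 0.21875 + (2.1)(0.41)² = 0.57176 kg·m².
Total I = 0.17606 + 1.115 + 0.57176 = 1.8628 kg·m².

1.86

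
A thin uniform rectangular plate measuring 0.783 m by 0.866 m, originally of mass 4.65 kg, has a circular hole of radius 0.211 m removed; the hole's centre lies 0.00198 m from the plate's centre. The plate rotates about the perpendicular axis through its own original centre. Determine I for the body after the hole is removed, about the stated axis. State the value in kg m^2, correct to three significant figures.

Unpierced body about its centre: I₀ = (1/12)M(a²+b²) = (1/12)(4.65)[(0.783)² + (0.866)²] = 0.52818 kg m^2.
The removed disk has mass m = M·πr²/(ab) = (4.65)·π(0.211)²/(0.783·0.866) = 0.95915 kg (same uniform areal density).
Its moment of inertia about the rotation axis (parallel-axis theorem): I_hole = (1/2)mr² + md² = (1/2)(0.95915)(0.211)² + (0.95915)(0.00198)² = 0.021355 kg m^2.
Treating the hole as negative mass, I = I₀ − I_hole = 0.52818 − 0.021355 = 0.50682 kg m^2.

0.507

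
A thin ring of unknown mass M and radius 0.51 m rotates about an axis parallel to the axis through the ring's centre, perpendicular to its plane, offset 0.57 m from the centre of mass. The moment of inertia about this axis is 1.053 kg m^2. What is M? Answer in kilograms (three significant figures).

I = I_cm + Md² = MR² + Md² = M·[1·(0.51)² + (0.57)²] = M·0.585.
So M = 1.053 / 0.585 = 1.8 kg.

1.80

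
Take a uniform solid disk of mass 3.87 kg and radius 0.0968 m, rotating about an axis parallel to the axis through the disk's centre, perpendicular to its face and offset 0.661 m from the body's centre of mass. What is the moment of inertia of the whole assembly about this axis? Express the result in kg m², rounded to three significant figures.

I_cm = (1/2)MR² = (1/2)(3.87)(0.0968)² = 0.018131 kg m²; centre at d = 0.661 m, so I = I_cm + Md² gives I = 0.018131 + (3.87)(0.661)² = 1.709 kg m².

1.71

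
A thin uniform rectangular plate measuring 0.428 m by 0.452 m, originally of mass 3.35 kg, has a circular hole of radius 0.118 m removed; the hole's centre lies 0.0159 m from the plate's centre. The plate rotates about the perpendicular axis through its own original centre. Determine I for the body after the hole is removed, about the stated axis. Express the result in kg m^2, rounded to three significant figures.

0.103

Unpierced body about its centre: I₀ = (1/12)M(a²+b²) = (1/12)(3.35)[(0.428)² + (0.452)²] = 0.10817 kg m^2.
The removed disk has mass m = M·πr²/(ab) = (3.35)·π(0.118)²/(0.428·0.452) = 0.75749 kg (same uniform areal density).
Its moment of inertia about the rotation axis (parallel-axis theorem): I_hole = (1/2)mr² + md² = (1/2)(0.75749)(0.118)² + (0.75749)(0.0159)² = 0.0054651 kg m^2.
Treating the hole as negative mass, I = I₀ − I_hole = 0.10817 − 0.0054651 = 0.10271 kg m^2.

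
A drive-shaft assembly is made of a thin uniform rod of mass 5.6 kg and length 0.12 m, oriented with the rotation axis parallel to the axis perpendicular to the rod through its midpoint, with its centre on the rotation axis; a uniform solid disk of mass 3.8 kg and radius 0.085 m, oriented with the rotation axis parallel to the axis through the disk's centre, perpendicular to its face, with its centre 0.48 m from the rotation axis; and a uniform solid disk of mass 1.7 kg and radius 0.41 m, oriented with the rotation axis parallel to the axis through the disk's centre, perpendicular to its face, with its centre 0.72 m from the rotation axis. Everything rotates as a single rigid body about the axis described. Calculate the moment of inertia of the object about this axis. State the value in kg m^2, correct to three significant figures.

1.92

Thin rod: I_cm = (1/12)ML² = (1/12)(5.6)(0.12)² = 0.00672 kg m^2; axis through the centre, so I = 0.00672 kg m^2.
Solid disk: I_cm = (1/2)MR² = (1/2)(3.8)(0.085)² = 0.013728 kg m^2; centre at d = 0.48 m, so the parallel axis theorem gives I = 0.013728 + (3.8)(0.48)² = 0.88925 kg m^2.
Solid disk: I_cm = (1/2)MR² = (1/2)(1.7)(0.41)² = 0.14288 kg m^2; centre at d = 0.72 m, so the parallel axis theorem gives I = 0.14288 + (1.7)(0.72)² = 1.0242 kg m^2.
Total I = 0.00672 + 0.88925 + 1.0242 = 1.9201 kg m^2.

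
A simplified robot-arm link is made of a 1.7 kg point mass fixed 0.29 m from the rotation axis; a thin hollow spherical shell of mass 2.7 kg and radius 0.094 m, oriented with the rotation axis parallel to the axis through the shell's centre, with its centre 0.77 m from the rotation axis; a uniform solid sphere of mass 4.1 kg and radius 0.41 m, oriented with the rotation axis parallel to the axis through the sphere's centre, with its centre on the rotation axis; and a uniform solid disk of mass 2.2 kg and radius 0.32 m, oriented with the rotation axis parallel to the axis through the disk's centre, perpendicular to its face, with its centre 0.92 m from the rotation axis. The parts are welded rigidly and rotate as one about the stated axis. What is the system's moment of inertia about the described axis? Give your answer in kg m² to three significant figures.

4.01

Point mass: I_cm = 0; centre at d = 0.29 m, so I = I_cm + Md² gives I = 0 + (1.7)(0.29)² = 0.14297 kg m².
Spherical shell: I_cm = (2/3)MR² = (2/3)(2.7)(0.094)² = 0.015905 kg m²; centre at d = 0.77 m, so I = I_cm + Md² gives I = 0.015905 + (2.7)(0.77)² = 1.6167 kg m².
Solid sphere: I_cm = (2/5)MR² = (2/5)(4.1)(0.41)² = 0.27568 kg m²; axis through the centre, so I = 0.27568 kg m².
Solid disk: I_cm = (1/2)MR² = (1/2)(2.2)(0.32)² = 0.11264 kg m²; centre at d = 0.92 m, so I = I_cm + Md² gives I = 0.11264 + (2.2)(0.92)² = 1.9747 kg m².
Total I = 0.14297 + 1.6167 + 0.27568 + 1.9747 = 4.0101 kg m².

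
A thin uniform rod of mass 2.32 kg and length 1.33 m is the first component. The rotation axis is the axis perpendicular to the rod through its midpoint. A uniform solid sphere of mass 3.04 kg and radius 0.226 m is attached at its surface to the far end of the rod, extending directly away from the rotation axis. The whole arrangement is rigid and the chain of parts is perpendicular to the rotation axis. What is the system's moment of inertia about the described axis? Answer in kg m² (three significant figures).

Thin rod: I_cm = (1/12)ML² = (1/12)(2.32)(1.33)² = 0.34199 kg m²; axis through the centre, so I = 0.34199 kg m².
Solid sphere: I_cm = (2/5)MR² = (2/5)(3.04)(0.226)² = 0.062108 kg m²; centre at d = 0.665 + 0.226 = 0.891 m, so I = I_cm + Md² gives I = 0.062108 + (3.04)(0.891)² = 2.4755 kg m².
Total I = 0.34199 + 2.4755 = 2.8175 kg m².

2.82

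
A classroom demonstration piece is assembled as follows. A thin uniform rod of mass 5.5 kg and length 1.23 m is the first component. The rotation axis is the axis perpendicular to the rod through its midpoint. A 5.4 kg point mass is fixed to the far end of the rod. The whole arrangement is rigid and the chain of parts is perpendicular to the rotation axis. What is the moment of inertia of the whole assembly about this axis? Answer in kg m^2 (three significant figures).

2.74

Thin rod: I_cm = (1/12)ML² = (1/12)(5.5)(1.23)² = 0.69341 kg m^2; axis through the centre, so I = 0.69341 kg m^2.
Point mass: I_cm = 0; centre at d = 0.615 m, so I = I_cm + Md² gives I = 0 + (5.4)(0.615)² = 2.0424 kg m^2.
Total I = 0.69341 + 2.0424 = 2.7358 kg m^2.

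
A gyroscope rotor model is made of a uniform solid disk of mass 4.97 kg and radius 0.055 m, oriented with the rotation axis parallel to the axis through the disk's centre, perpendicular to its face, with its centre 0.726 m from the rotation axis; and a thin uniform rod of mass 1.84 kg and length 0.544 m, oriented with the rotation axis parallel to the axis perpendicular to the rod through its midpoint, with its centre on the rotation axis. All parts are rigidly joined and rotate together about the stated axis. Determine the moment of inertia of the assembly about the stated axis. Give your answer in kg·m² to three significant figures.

2.67

Solid disk: I_cm = (1/2)MR² = (1/2)(4.97)(0.055)² = 0.0075171 kg·m²; centre at d = 0.726 m, so the parallel axis theorem gives I = 0.0075171 + (4.97)(0.726)² = 2.6271 kg·m².
Thin rod: I_cm = (1/12)ML² = (1/12)(1.84)(0.544)² = 0.045377 kg·m²; axis through the centre, so I = 0.045377 kg·m².
Total I = 2.6271 + 0.045377 = 2.6725 kg·m².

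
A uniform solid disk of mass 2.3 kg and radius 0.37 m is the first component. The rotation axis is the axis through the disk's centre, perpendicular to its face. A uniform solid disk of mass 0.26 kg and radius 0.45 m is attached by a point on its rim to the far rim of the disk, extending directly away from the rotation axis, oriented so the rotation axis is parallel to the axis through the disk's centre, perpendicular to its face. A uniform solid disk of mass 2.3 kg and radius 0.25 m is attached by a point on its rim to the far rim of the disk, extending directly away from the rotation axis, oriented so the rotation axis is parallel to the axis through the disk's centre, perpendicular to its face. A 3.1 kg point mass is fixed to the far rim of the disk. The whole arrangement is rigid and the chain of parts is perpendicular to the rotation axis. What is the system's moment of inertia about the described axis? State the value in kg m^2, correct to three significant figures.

15.5

Solid disk: I_cm = (1/2)MR² = (1/2)(2.3)(0.37)² = 0.15743 kg m^2; axis through the centre, so I = 0.15743 kg m^2.
Solid disk: I_cm = (1/2)MR² = (1/2)(0.26)(0.45)² = 0.026325 kg m^2; centre at d = 0.37 + 0.45 = 0.82 m, so I = I_cm + Md² gives I = 0.026325 + (0.26)(0.82)² = 0.20115 kg m^2.
Solid disk: I_cm = (1/2)MR² = (1/2)(2.3)(0.25)² = 0.071875 kg m^2; centre at d = 0.37 + 0.45 + 0.45 + 0.25 = 1.52 m, so I = I_cm + Md² gives I = 0.071875 + (2.3)(1.52)² = 5.3858 kg m^2.
Point mass: I_cm = 0; centre at d = 0.37 + 0.45 + 0.45 + 0.25 + 0.25 = 1.77 m, so I = I_cm + Md² gives I = 0 + (3.1)(1.77)² = 9.712 kg m^2.
Total I = 0.15743 + 0.20115 + 5.3858 + 9.712 = 15.456 kg m^2.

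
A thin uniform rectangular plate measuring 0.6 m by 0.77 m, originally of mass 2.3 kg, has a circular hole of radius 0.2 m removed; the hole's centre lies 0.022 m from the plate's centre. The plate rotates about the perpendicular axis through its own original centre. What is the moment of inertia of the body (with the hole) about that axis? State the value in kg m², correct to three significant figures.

0.170

Unpierced body about its centre: I₀ = (1/12)M(a²+b²) = (1/12)(2.3)[(0.6)² + (0.77)²] = 0.18264 kg m².
The removed disk has mass m = M·πr²/(ab) = (2.3)·π(0.2)²/(0.6·0.77) = 0.6256 kg (same uniform areal density).
Its moment of inertia about the rotation axis (parallel-axis theorem): I_hole = (1/2)mr² + md² = (1/2)(0.6256)(0.2)² + (0.6256)(0.022)² = 0.012815 kg m².
Treating the hole as negative mass, I = I₀ − I_hole = 0.18264 − 0.012815 = 0.16982 kg m².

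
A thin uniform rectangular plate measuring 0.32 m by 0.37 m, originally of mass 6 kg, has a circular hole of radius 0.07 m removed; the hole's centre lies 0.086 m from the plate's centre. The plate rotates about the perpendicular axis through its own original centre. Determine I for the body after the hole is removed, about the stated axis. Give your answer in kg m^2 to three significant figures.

0.112

Unpierced body about its centre: I₀ = (1/12)M(a²+b²) = (1/12)(6)[(0.32)² + (0.37)²] = 0.11965 kg m^2.
The removed disk has mass m = M·πr²/(ab) = (6)·π(0.07)²/(0.32·0.37) = 0.78009 kg (same uniform areal density).
Its moment of inertia about the rotation axis (parallel-axis theorem): I_hole = (1/2)mr² + md² = (1/2)(0.78009)(0.07)² + (0.78009)(0.086)² = 0.0076808 kg m^2.
Treating the hole as negative mass, I = I₀ − I_hole = 0.11965 − 0.0076808 = 0.11197 kg m^2.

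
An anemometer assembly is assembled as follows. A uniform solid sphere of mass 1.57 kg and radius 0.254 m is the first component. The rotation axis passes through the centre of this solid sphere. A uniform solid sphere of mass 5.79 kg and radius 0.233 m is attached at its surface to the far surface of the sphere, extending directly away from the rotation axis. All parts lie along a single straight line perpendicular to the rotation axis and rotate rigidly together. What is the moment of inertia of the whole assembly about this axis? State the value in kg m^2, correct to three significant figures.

Solid sphere: I_cm = (2/5)MR² = (2/5)(1.57)(0.254)² = 0.040516 kg m^2; axis through the centre, so I = 0.040516 kg m^2.
Solid sphere: I_cm = (2/5)MR² = (2/5)(5.79)(0.233)² = 0.12573 kg m^2; centre at d = 0.254 + 0.233 = 0.487 m, so the parallel axis theorem gives I = 0.12573 + (5.79)(0.487)² = 1.4989 kg m^2.
Total I = 0.040516 + 1.4989 = 1.5395 kg m^2.

1.54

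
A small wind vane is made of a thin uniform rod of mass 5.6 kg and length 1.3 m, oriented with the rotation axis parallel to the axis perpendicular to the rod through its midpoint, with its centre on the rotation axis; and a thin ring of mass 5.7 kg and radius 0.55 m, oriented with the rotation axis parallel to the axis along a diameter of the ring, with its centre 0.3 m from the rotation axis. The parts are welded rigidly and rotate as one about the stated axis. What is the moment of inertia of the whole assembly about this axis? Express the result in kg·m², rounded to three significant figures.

2.16

Thin rod: I_cm = (1/12)ML² = (1/12)(5.6)(1.3)² = 0.78867 kg·m²; axis through the centre, so I = 0.78867 kg·m².
Thin ring: I_cm = (1/2)MR² = (1/2)(5.7)(0.55)² = 0.86213 kg·m²; centre at d = 0.3 m, so the parallel axis theorem gives I = 0.86213 + (5.7)(0.3)² = 1.3751 kg·m².
Total I = 0.78867 + 1.3751 = 2.1638 kg·m².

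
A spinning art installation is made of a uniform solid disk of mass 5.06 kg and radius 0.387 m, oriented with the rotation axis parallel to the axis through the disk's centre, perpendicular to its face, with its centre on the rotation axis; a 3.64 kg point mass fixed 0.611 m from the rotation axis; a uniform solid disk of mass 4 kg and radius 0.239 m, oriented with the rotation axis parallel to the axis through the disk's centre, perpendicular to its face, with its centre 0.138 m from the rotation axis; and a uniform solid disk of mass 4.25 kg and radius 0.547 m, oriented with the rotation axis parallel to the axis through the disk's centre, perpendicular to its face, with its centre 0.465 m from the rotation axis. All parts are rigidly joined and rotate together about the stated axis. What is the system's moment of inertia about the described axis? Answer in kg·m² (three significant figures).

Solid disk: I_cm = (1/2)MR² = (1/2)(5.06)(0.387)² = 0.37892 kg·m²; axis through the centre, so I = 0.37892 kg·m².
Point mass: I_cm = 0; centre at d = 0.611 m, so the parallel axis theorem gives I = 0 + (3.64)(0.611)² = 1.3589 kg·m².
Solid disk: I_cm = (1/2)MR² = (1/2)(4)(0.239)² = 0.11424 kg·m²; centre at d = 0.138 m, so the parallel axis theorem gives I = 0.11424 + (4)(0.138)² = 0.19042 kg·m².
Solid disk: I_cm = (1/2)MR² = (1/2)(4.25)(0.547)² = 0.63582 kg·m²; centre at d = 0.465 m, so the parallel axis theorem gives I = 0.63582 + (4.25)(0.465)² = 1.5548 kg·m².
Total I = 0.37892 + 1.3589 + 0.19042 + 1.5548 = 3.483 kg·m².

3.48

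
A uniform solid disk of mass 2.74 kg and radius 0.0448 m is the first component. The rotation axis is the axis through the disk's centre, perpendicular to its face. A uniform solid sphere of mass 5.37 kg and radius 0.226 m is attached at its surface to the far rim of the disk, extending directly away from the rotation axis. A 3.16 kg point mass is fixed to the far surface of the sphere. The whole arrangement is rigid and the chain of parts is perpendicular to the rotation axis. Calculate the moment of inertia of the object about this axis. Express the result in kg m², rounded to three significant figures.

Solid disk: I_cm = (1/2)MR² = (1/2)(2.74)(0.0448)² = 0.0027496 kg m²; axis through the centre, so I = 0.0027496 kg m².
Solid sphere: I_cm = (2/5)MR² = (2/5)(5.37)(0.226)² = 0.10971 kg m²; centre at d = 0.0448 + 0.226 = 0.2708 m, so I = I_cm + Md² gives I = 0.10971 + (5.37)(0.2708)² = 0.50351 kg m².
Point mass: I_cm = 0; centre at d = 0.0448 + 0.226 + 0.226 = 0.4968 m, so I = I_cm + Md² gives I = 0 + (3.16)(0.4968)² = 0.77992 kg m².
Total I = 0.0027496 + 0.50351 + 0.77992 = 1.2862 kg m².

1.29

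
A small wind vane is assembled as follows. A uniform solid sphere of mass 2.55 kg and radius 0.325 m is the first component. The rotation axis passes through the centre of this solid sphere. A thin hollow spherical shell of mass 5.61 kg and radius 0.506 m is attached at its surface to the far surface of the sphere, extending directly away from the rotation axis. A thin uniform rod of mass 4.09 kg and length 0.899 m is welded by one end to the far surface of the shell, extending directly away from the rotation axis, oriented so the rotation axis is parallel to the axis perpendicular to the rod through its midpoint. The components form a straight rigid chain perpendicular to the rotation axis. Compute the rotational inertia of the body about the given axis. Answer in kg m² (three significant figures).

Solid sphere: I_cm = (2/5)MR² = (2/5)(2.55)(0.325)² = 0.10774 kg m²; axis through the centre, so I = 0.10774 kg m².
Spherical shell: I_cm = (2/3)MR² = (2/3)(5.61)(0.506)² = 0.95757 kg m²; centre at d = 0.325 + 0.506 = 0.831 m, so I = I_cm + Md² gives I = 0.95757 + (5.61)(0.831)² = 4.8316 kg m².
Thin rod: I_cm = (1/12)ML² = (1/12)(4.09)(0.899)² = 0.27546 kg m²; centre at d = 0.325 + 0.506 + 0.506 + 0.4495 = 1.7865 m, so I = I_cm + Md² gives I = 0.27546 + (4.09)(1.7865)² = 13.329 kg m².
Total I = 0.10774 + 4.8316 + 13.329 = 18.268 kg m².

18.3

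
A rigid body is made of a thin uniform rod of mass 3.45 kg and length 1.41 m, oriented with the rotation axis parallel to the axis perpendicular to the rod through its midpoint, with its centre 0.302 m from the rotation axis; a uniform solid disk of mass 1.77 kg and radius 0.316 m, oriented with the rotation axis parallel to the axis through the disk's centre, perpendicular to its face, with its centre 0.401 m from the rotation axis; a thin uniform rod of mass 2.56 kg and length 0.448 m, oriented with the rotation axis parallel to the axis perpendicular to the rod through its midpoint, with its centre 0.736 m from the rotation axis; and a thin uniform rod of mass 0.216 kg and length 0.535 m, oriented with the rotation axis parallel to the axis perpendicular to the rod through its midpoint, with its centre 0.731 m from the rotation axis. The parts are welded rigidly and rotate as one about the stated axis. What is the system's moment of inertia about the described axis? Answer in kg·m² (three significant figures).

Thin rod: I_cm = (1/12)ML² = (1/12)(3.45)(1.41)² = 0.57158 kg·m²; centre at d = 0.302 m, so the parallel axis theorem gives I = 0.57158 + (3.45)(0.302)² = 0.88623 kg·m².
Solid disk: I_cm = (1/2)MR² = (1/2)(1.77)(0.316)² = 0.088373 kg·m²; centre at d = 0.401 m, so the parallel axis theorem gives I = 0.088373 + (1.77)(0.401)² = 0.37299 kg·m².
Thin rod: I_cm = (1/12)ML² = (1/12)(2.56)(0.448)² = 0.042817 kg·m²; centre at d = 0.736 m, so the parallel axis theorem gives I = 0.042817 + (2.56)(0.736)² = 1.4296 kg·m².
Thin rod: I_cm = (1/12)ML² = (1/12)(0.216)(0.535)² = 0.0051521 kg·m²; centre at d = 0.731 m, so the parallel axis theorem gives I = 0.0051521 + (0.216)(0.731)² = 0.12057 kg·m².
Total I = 0.88623 + 0.37299 + 1.4296 + 0.12057 = 2.8094 kg·m².

2.81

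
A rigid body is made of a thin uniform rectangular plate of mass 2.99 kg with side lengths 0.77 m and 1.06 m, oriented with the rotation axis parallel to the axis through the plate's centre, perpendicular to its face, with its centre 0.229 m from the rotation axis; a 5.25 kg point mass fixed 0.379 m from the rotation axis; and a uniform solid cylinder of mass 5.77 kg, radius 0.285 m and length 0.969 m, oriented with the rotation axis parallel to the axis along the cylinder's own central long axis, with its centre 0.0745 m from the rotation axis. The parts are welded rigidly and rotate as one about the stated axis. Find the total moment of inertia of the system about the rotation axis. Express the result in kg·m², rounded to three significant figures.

1.60

Rectangular plate: I_cm = (1/12)M(a²+b²) = (1/12)(2.99)[(0.77)² + (1.06)²] = 0.42769 kg·m²; centre at d = 0.229 m, so the parallel axis theorem gives I = 0.42769 + (2.99)(0.229)² = 0.58449 kg·m².
Point mass: I_cm = 0; centre at d = 0.379 m, so the parallel axis theorem gives I = 0 + (5.25)(0.379)² = 0.75412 kg·m².
Solid cylinder: I_cm = (1/2)MR² = (1/2)(5.77)(0.285)² = 0.23433 kg·m²; centre at d = 0.0745 m, so the parallel axis theorem gives I = 0.23433 + (5.77)(0.0745)² = 0.26636 kg·m².
Total I = 0.58449 + 0.75412 + 0.26636 = 1.605 kg·m².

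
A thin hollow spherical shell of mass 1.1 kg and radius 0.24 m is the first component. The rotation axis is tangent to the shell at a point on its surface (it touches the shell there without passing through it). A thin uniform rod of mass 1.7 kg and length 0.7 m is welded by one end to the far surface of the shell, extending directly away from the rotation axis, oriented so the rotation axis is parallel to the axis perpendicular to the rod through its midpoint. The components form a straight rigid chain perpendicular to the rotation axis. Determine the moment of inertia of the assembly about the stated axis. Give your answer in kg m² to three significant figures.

1.35

Spherical shell: I_cm = (2/3)MR² = (2/3)(1.1)(0.24)² = 0.04224 kg m²; centre at d = 0.24 m, so the parallel axis theorem gives I = 0.04224 + (1.1)(0.24)² = 0.1056 kg m².
Thin rod: I_cm = (1/12)ML² = (1/12)(1.7)(0.7)² = 0.069417 kg m²; centre at d = 0.24 + 0.24 + 0.35 = 0.83 m, so the parallel axis theorem gives I = 0.069417 + (1.7)(0.83)² = 1.2405 kg m².
Total I = 0.1056 + 1.2405 = 1.3461 kg m².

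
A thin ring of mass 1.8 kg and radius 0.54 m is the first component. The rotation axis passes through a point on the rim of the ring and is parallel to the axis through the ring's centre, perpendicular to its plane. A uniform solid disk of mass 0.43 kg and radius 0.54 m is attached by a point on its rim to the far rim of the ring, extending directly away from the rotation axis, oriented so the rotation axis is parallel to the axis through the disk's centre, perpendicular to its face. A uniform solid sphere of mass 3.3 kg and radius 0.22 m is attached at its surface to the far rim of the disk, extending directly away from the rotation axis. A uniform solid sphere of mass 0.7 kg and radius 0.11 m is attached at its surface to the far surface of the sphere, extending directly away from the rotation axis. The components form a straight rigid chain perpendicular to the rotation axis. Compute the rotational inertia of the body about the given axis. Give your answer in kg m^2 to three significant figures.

26.1

Thin ring: I_cm = MR² = (1.8)(0.54)² = 0.52488 kg m^2; centre at d = 0.54 m, so I = I_cm + Md² gives I = 0.52488 + (1.8)(0.54)² = 1.0498 kg m^2.
Solid disk: I_cm = (1/2)MR² = (1/2)(0.43)(0.54)² = 0.062694 kg m^2; centre at d = 0.54 + 0.54 + 0.54 = 1.62 m, so I = I_cm + Md² gives I = 0.062694 + (0.43)(1.62)² = 1.1912 kg m^2.
Solid sphere: I_cm = (2/5)MR² = (2/5)(3.3)(0.22)² = 0.063888 kg m^2; centre at d = 0.54 + 0.54 + 0.54 + 0.54 + 0.22 = 2.38 m, so I = I_cm + Md² gives I = 0.063888 + (3.3)(2.38)² = 18.756 kg m^2.
Solid sphere: I_cm = (2/5)MR² = (2/5)(0.7)(0.11)² = 0.003388 kg m^2; centre at d = 0.54 + 0.54 + 0.54 + 0.54 + 0.22 + 0.22 + 0.11 = 2.71 m, so I = I_cm + Md² gives I = 0.003388 + (0.7)(2.71)² = 5.1443 kg m^2.
Total I = 1.0498 + 1.1912 + 18.756 + 5.1443 = 26.142 kg m^2.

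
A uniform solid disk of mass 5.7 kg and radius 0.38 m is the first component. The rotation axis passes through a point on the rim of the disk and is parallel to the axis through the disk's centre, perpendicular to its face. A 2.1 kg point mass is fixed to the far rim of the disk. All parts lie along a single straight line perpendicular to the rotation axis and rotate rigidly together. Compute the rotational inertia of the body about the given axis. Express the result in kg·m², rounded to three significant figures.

Solid disk: I_cm = (1/2)MR² = (1/2)(5.7)(0.38)² = 0.41154 kg·m²; centre at d = 0.38 m, so the parallel axis theorem gives I = 0.41154 + (5.7)(0.38)² = 1.2346 kg·m².
Point mass: I_cm = 0; centre at d = 0.38 + 0.38 = 0.76 m, so the parallel axis theorem gives I = 0 + (2.1)(0.76)² = 1.213 kg·m².
Total I = 1.2346 + 1.213 = 2.4476 kg·m².

2.45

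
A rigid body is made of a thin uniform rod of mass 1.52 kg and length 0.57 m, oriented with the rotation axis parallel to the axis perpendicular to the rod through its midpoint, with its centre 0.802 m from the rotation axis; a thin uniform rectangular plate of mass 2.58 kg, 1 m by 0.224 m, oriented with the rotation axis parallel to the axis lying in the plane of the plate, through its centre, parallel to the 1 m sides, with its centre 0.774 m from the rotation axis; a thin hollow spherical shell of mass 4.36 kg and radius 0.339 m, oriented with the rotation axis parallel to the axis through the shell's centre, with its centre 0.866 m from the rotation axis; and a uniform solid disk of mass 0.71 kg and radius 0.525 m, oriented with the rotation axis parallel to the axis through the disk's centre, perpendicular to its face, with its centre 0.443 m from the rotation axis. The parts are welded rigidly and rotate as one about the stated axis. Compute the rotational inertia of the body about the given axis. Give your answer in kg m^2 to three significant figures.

Thin rod: I_cm = (1/12)ML² = (1/12)(1.52)(0.57)² = 0.041154 kg m^2; centre at d = 0.802 m, so the parallel axis theorem gives I = 0.041154 + (1.52)(0.802)² = 1.0188 kg m^2.
Rectangular plate: I_cm = (1/12)Mb² = (1/12)(2.58)(0.224)² = 0.010788 kg m^2; centre at d = 0.774 m, so the parallel axis theorem gives I = 0.010788 + (2.58)(0.774)² = 1.5564 kg m^2.
Spherical shell: I_cm = (2/3)MR² = (2/3)(4.36)(0.339)² = 0.33404 kg m^2; centre at d = 0.866 m, so the parallel axis theorem gives I = 0.33404 + (4.36)(0.866)² = 3.6038 kg m^2.
Solid disk: I_cm = (1/2)MR² = (1/2)(0.71)(0.525)² = 0.097847 kg m^2; centre at d = 0.443 m, so the parallel axis theorem gives I = 0.097847 + (0.71)(0.443)² = 0.23718 kg m^2.
Total I = 1.0188 + 1.5564 + 3.6038 + 0.23718 = 6.4163 kg m^2.

6.42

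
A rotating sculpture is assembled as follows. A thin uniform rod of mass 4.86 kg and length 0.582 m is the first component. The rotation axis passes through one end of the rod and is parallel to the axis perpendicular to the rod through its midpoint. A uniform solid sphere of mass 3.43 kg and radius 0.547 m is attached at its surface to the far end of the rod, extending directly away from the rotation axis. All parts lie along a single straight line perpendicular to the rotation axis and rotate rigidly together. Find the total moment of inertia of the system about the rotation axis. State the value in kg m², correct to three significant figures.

Thin rod: I_cm = (1/12)ML² = (1/12)(4.86)(0.582)² = 0.13718 kg m²; centre at d = 0.291 m, so I = I_cm + Md² gives I = 0.13718 + (4.86)(0.291)² = 0.54873 kg m².
Solid sphere: I_cm = (2/5)MR² = (2/5)(3.43)(0.547)² = 0.41051 kg m²; centre at d = 0.291 + 0.291 + 0.547 = 1.129 m, so I = I_cm + Md² gives I = 0.41051 + (3.43)(1.129)² = 4.7825 kg m².
Total I = 0.54873 + 4.7825 = 5.3313 kg m².

5.33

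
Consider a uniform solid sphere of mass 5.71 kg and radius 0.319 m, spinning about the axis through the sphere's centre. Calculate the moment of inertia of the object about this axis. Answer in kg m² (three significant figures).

I_cm = (2/5)MR² = (2/5)(5.71)(0.319)² = 0.23242 kg m²; axis through the centre, so I = 0.23242 kg m².

0.232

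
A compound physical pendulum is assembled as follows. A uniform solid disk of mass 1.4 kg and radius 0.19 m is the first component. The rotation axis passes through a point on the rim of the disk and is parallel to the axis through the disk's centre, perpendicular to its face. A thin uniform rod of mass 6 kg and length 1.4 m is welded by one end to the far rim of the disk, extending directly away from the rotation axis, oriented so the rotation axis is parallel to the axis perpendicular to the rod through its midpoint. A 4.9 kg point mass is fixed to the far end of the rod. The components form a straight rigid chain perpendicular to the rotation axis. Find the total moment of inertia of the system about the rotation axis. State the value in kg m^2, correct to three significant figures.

23.6

Solid disk: I_cm = (1/2)MR² = (1/2)(1.4)(0.19)² = 0.02527 kg m^2; centre at d = 0.19 m, so the parallel axis theorem gives I = 0.02527 + (1.4)(0.19)² = 0.07581 kg m^2.
Thin rod: I_cm = (1/12)ML² = (1/12)(6)(1.4)² = 0.98 kg m^2; centre at d = 0.19 + 0.19 + 0.7 = 1.08 m, so the parallel axis theorem gives I = 0.98 + (6)(1.08)² = 7.9784 kg m^2.
Point mass: I_cm = 0; centre at d = 0.19 + 0.19 + 0.7 + 0.7 = 1.78 m, so the parallel axis theorem gives I = 0 + (4.9)(1.78)² = 15.525 kg m^2.
Total I = 0.07581 + 7.9784 + 15.525 = 23.579 kg m^2.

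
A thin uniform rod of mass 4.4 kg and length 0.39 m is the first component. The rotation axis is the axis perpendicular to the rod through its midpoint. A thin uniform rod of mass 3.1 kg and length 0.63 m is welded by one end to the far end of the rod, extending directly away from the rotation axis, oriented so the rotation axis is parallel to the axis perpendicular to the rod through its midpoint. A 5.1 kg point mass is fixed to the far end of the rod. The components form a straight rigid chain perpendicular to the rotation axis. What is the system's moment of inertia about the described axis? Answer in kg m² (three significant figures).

4.44

Thin rod: I_cm = (1/12)ML² = (1/12)(4.4)(0.39)² = 0.05577 kg m²; axis through the centre, so I = 0.05577 kg m².
Thin rod: I_cm = (1/12)ML² = (1/12)(3.1)(0.63)² = 0.10253 kg m²; centre at d = 0.195 + 0.315 = 0.51 m, so the parallel axis theorem gives I = 0.10253 + (3.1)(0.51)² = 0.90884 kg m².
Point mass: I_cm = 0; centre at d = 0.195 + 0.315 + 0.315 = 0.825 m, so the parallel axis theorem gives I = 0 + (5.1)(0.825)² = 3.4712 kg m².
Total I = 0.05577 + 0.90884 + 3.4712 = 4.4358 kg m².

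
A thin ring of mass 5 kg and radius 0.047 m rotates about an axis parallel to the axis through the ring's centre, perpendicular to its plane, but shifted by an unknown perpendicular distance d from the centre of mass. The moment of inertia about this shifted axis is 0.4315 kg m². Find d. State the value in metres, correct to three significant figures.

0.290

About the centre-of-mass axis, I_cm = MR² = (5)(0.047)² = 0.011045 kg m².
Parallel axis theorem: I = I_cm + Md², so Md² = 0.4315 − 0.011045 = 0.42046 kg m².
d = √(0.42046 / 5) = 0.28998 m.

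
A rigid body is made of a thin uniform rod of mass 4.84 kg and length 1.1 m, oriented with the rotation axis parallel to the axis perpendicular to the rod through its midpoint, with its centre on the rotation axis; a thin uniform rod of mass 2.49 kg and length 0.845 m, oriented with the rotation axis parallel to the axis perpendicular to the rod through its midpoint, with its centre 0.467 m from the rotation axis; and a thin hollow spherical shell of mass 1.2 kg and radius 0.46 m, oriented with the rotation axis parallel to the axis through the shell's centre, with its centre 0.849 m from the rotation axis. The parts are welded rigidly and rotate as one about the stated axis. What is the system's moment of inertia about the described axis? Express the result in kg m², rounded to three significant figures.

Thin rod: I_cm = (1/12)ML² = (1/12)(4.84)(1.1)² = 0.48803 kg m²; axis through the centre, so I = 0.48803 kg m².
Thin rod: I_cm = (1/12)ML² = (1/12)(2.49)(0.845)² = 0.14816 kg m²; centre at d = 0.467 m, so the parallel axis theorem gives I = 0.14816 + (2.49)(0.467)² = 0.6912 kg m².
Spherical shell: I_cm = (2/3)MR² = (2/3)(1.2)(0.46)² = 0.16928 kg m²; centre at d = 0.849 m, so the parallel axis theorem gives I = 0.16928 + (1.2)(0.849)² = 1.0342 kg m².
Total I = 0.48803 + 0.6912 + 1.0342 = 2.2135 kg m².

2.21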